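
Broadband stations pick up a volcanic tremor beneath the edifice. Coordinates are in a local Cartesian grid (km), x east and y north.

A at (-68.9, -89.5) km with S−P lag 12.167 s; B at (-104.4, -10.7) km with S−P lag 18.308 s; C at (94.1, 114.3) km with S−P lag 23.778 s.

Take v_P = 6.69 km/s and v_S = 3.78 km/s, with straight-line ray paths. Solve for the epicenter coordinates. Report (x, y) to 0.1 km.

36.7 km east, -84.2 km north

Distance from S−P lag: d = Δt · v_P v_S / (v_P − v_S) = Δt · (6.69·3.78)/(6.69−3.78) ≈ 8.6901·Δt.
So d_A = 105.73, d_B = 159.10, d_C = 206.63 km.
Circle about each station: (x + 68.9)² + (y + 89.5)² = 105.73²; (x + 104.4)² + (y + 10.7)² = 159.10²; (x − 94.1)² + (y − 114.3)² = 206.63².
Subtracting the A equation from the B and C equations removes the quadratic terms:
-71.0 x + 157.6 y = -15877.59
326.0 x + 407.6 y = -22355.28
Solving the 2×2 system: x ≈ 36.7, y ≈ -84.2 km.
Check against A (with the unrounded x, y): √((x + 68.9)²+(y + 89.5)²) = 105.74 ≈ 105.73 km. ✓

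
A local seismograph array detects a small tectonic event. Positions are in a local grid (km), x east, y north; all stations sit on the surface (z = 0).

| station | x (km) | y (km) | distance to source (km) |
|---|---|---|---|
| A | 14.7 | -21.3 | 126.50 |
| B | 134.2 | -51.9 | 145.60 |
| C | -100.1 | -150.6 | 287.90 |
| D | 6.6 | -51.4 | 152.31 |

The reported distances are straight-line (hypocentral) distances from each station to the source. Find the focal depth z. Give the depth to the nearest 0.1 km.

depth ≈ 66.9 km

Each station gives a sphere (x−x_i)² + (y−y_i)² + z² = d_i² (stations at z=0).
Subtracting the A sphere from B and C: z² cancels, leaving linear equations in x and y:
239.0 x − 61.2 y = 14836.36
-229.6 x − 258.6 y = -34853.57
Solving: x ≈ 78.697, y ≈ 64.906 km (keep extra digits for the depth step; rounded: 78.7, 64.9).
Then from the A sphere: z² = 126.50² − (x − 14.7)² − (y + 21.3)² with x = 78.697, y = 64.906, so z ≈ 66.897 ≈ 66.9 km.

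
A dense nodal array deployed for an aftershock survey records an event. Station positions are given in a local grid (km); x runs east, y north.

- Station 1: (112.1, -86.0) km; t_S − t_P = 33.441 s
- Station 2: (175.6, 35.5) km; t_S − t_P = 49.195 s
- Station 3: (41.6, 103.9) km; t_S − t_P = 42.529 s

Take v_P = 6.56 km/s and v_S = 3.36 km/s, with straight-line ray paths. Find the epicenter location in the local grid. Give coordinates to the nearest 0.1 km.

Distance from S−P lag: d = Δt · v_P v_S / (v_P − v_S) = Δt · (6.56·3.36)/(6.56−3.36) ≈ 6.8880·Δt.
So d_Station 1 = 230.34, d_Station 2 = 338.86, d_Station 3 = 292.94 km.
Circle about each station: (x − 112.1)² + (y + 86.0)² = 230.34²; (x − 175.6)² + (y − 35.5)² = 338.86²; (x − 41.6)² + (y − 103.9)² = 292.94².
Subtracting the Station 1 equation from the Station 2 and Station 3 equations removes the quadratic terms:
127.0 x + 243.0 y = -49636.38
-141.0 x + 379.8 y = -40193.97
Solving the 2×2 system: x ≈ -110.1, y ≈ -146.7 km.

-110.1 km east, -146.7 km north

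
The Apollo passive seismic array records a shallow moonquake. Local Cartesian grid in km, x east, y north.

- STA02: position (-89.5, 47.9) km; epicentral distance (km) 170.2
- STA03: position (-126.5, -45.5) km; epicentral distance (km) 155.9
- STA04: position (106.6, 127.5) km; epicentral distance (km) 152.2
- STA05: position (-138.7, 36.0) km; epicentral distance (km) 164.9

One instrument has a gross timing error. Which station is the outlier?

STA02

Solve using three stations at a time. Using STA03, STA04, STA05 (subtract circle equations pairwise → linear system) gives (x, y) ≈ (22.4, 0.7).
Distances from that point to each station vs reported:
  STA02: calculated 121.4 vs reported 170.2 → residual 48.8 km
  STA03: calculated 155.9 vs reported 155.9 → residual 0.0 km
  STA04: calculated 152.2 vs reported 152.2 → residual 0.0 km
  STA05: calculated 164.9 vs reported 164.9 → residual 0.0 km
STA03, STA04, STA05 are mutually consistent (residuals ≈ 0); STA02 is off by 48.8 km.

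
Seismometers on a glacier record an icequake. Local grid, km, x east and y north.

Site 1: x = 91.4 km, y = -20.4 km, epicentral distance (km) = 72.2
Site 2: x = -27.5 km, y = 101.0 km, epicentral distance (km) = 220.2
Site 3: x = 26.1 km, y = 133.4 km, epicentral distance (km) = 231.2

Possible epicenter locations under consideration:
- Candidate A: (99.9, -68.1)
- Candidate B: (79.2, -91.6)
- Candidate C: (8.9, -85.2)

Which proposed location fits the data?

Candidate B

For each candidate, compare |candidate − station| to the reported distance:
Candidate A: residuals Site 1 23.7, Site 2 8.5, Site 3 16.6 → max 23.7 km
Candidate B: residuals Site 1 0.0, Site 2 0.0, Site 3 0.0 → max 0.0 km
Candidate C: residuals Site 1 32.7, Site 2 30.5, Site 3 11.9 → max 32.7 km
Only Candidate B has all residuals ≈ 0.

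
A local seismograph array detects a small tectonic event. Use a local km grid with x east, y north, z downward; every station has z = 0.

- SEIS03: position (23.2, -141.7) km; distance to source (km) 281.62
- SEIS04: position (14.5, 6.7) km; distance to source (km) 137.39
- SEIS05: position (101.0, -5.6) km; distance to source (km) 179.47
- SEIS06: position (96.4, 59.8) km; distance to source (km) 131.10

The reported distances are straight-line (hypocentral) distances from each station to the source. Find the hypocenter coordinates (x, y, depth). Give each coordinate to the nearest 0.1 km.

Each station gives a sphere (x−x_i)² + (y−y_i)² + z² = d_i² (stations at z=0).
Subtracting the SEIS03 sphere from SEIS04 and SEIS05: z² cancels, leaving linear equations in x and y:
-17.4 x + 296.8 y = 40071.82
155.6 x + 272.2 y = 36715.57
Solving: x ≈ -0.204, y ≈ 135.001 km (keep extra digits for the depth step; rounded: -0.2, 135.0).
Then from the SEIS03 sphere: z² = 281.62² − (x − 23.2)² − (y + 141.7)² with x = -0.204, y = 135.001, so z ≈ 46.890 ≈ 46.9 km.

x ≈ -0.2 km, y ≈ 135.0 km, depth ≈ 46.9 km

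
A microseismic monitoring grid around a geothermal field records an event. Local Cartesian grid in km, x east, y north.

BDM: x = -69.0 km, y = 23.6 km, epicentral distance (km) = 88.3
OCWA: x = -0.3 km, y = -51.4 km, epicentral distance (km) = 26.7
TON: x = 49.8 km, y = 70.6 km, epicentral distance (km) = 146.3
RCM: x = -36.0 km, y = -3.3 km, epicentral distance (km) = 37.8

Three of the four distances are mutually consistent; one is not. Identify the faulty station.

Solve using three stations at a time. Using BDM, OCWA, TON (subtract circle equations pairwise → linear system) gives (x, y) ≈ (-26.9, -54.0).
Distances from that point to each station vs reported:
  BDM: calculated 88.3 vs reported 88.3 → residual 0.0 km
  OCWA: calculated 26.7 vs reported 26.7 → residual 0.0 km
  TON: calculated 146.3 vs reported 146.3 → residual 0.0 km
  RCM: calculated 51.5 vs reported 37.8 → residual 13.7 km
BDM, OCWA, TON are mutually consistent (residuals ≈ 0); RCM is off by 13.7 km.

RCM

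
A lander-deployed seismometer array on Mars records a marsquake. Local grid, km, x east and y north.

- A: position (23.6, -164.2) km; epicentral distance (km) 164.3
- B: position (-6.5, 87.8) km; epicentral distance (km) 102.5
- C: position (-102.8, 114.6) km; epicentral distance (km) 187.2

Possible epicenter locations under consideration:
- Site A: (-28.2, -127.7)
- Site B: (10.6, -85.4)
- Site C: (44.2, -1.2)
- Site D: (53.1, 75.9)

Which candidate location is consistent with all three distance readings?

Site C

For each candidate, compare |candidate − station| to the reported distance:
Site A: residuals A 100.9, B 114.1, C 66.3 → max 114.1 km
Site B: residuals A 84.4, B 71.5, C 42.7 → max 84.4 km
Site C: residuals A 0.0, B 0.1, C 0.1 → max 0.1 km
Site D: residuals A 77.6, B 41.7, C 26.6 → max 77.6 km
Only Site C has all residuals ≈ 0.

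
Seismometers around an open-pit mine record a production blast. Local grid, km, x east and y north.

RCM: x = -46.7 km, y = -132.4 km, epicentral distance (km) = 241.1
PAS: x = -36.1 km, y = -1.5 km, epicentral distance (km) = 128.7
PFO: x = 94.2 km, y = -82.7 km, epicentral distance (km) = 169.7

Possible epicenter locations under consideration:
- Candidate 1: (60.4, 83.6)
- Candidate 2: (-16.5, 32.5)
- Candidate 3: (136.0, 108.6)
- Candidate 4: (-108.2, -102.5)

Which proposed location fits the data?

Candidate 1

For each candidate, compare |candidate − station| to the reported distance:
Candidate 1: residuals RCM 0.0, PAS 0.0, PFO 0.0 → max 0.0 km
Candidate 2: residuals RCM 73.5, PAS 89.5, PFO 9.9 → max 89.5 km
Candidate 3: residuals RCM 61.3, PAS 75.6, PFO 26.1 → max 75.6 km
Candidate 4: residuals RCM 172.7, PAS 4.6, PFO 33.7 → max 172.7 km
Only Candidate 1 has all residuals ≈ 0.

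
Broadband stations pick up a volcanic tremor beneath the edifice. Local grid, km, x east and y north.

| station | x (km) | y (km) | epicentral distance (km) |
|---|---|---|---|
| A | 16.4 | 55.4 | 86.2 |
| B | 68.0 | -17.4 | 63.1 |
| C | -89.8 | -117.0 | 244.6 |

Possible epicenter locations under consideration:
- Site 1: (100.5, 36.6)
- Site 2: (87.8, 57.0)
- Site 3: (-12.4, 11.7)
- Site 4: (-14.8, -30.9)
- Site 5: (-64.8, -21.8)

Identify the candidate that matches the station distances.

For each candidate, compare |candidate − station| to the reported distance:
Site 1: residuals A 0.0, B 0.1, C 0.0 → max 0.1 km
Site 2: residuals A 14.8, B 13.9, C 4.0 → max 14.8 km
Site 3: residuals A 33.9, B 22.4, C 94.4 → max 94.4 km
Site 4: residuals A 5.6, B 20.8, C 130.4 → max 130.4 km
Site 5: residuals A 25.8, B 69.8, C 146.2 → max 146.2 km
Only Site 1 has all residuals ≈ 0.

Site 1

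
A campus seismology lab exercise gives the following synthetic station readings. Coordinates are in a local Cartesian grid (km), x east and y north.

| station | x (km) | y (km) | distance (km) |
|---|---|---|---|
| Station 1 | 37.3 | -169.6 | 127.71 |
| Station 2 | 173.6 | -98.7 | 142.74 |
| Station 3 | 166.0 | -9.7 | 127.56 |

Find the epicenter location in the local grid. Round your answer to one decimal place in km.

(42.6, -42.0)

Circle about each station: (x − 37.3)² + (y + 169.6)² = 127.71²; (x − 173.6)² + (y + 98.7)² = 142.74²; (x − 166.0)² + (y + 9.7)² = 127.56².
Subtracting the Station 1 equation from the Station 2 and Station 3 equations removes the quadratic terms:
272.6 x + 141.8 y = 5658.34
257.4 x + 319.8 y = -2467.07
Solving the 2×2 system: x ≈ 42.6, y ≈ -42.0 km.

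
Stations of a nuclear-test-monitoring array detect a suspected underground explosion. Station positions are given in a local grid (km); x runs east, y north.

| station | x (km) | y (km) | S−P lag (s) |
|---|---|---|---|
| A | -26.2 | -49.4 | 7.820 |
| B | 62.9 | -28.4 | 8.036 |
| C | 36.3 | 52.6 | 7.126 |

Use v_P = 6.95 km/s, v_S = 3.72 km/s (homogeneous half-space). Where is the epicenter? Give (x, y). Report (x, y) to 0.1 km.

x ≈ 7.1 km, y ≈ 3.6 km

Distance from S−P lag: d = Δt · v_P v_S / (v_P − v_S) = Δt · (6.95·3.72)/(6.95−3.72) ≈ 8.0043·Δt.
So d_A = 62.59, d_B = 64.32, d_C = 57.04 km.
Circle about each station: (x + 26.2)² + (y + 49.4)² = 62.59²; (x − 62.9)² + (y + 28.4)² = 64.32²; (x − 36.3)² + (y − 52.6)² = 57.04².
Subtracting the A equation from the B and C equations removes the quadratic terms:
178.2 x + 42.0 y = 1416.62
125.0 x + 204.0 y = 1621.60
Solving the 2×2 system: x ≈ 7.1, y ≈ 3.6 km.
Check against A (with the unrounded x, y): √((x + 26.2)²+(y + 49.4)²) = 62.59 ≈ 62.59 km. ✓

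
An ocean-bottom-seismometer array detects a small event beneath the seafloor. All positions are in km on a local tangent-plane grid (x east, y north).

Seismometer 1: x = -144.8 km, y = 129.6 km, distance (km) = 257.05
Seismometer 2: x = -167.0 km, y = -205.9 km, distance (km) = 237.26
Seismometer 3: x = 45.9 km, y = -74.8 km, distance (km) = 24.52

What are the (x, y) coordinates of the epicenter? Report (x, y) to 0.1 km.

Circle about each station: (x + 144.8)² + (y − 129.6)² = 257.05²; (x + 167.0)² + (y + 205.9)² = 237.26²; (x − 45.9)² + (y + 74.8)² = 24.52².
Subtracting the Seismometer 1 equation from the Seismometer 2 and Seismometer 3 equations removes the quadratic terms:
-44.4 x − 671.0 y = 42303.00
381.4 x − 408.8 y = 35412.12
Solving the 2×2 system: x ≈ 23.6, y ≈ -64.6 km.

23.6 km east, -64.6 km north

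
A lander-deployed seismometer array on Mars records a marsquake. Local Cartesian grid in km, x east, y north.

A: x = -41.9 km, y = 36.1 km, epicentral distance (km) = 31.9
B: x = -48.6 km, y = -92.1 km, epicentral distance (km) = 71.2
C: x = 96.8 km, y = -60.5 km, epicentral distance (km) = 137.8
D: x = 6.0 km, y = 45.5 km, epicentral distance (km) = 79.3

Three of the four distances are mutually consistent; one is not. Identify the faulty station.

A

Solve using three stations at a time. Using B, C, D (subtract circle equations pairwise → linear system) gives (x, y) ≈ (-35.6, -22.1).
Distances from that point to each station vs reported:
  A: calculated 58.5 vs reported 31.9 → residual 26.6 km
  B: calculated 71.2 vs reported 71.2 → residual 0.0 km
  C: calculated 137.8 vs reported 137.8 → residual 0.0 km
  D: calculated 79.3 vs reported 79.3 → residual 0.0 km
B, C, D are mutually consistent (residuals ≈ 0); A is off by 26.6 km.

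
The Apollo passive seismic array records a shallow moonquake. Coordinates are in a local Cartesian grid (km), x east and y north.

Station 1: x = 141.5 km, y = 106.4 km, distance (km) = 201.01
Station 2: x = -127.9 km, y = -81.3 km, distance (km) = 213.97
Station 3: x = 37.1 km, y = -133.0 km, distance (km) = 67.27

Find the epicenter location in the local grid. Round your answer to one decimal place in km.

Circle about each station: (x − 141.5)² + (y − 106.4)² = 201.01²; (x + 127.9)² + (y + 81.3)² = 213.97²; (x − 37.1)² + (y + 133.0)² = 67.27².
Subtracting the Station 1 equation from the Station 2 and Station 3 equations removes the quadratic terms:
-538.8 x − 375.4 y = -13753.25
-208.8 x − 478.8 y = 23601.97
Solving the 2×2 system: x ≈ 86.0, y ≈ -86.8 km.
Check against Station 1 (with the unrounded x, y): √((x − 141.5)²+(y − 106.4)²) = 201.01 ≈ 201.01 km. ✓

86.0 km east, -86.8 km north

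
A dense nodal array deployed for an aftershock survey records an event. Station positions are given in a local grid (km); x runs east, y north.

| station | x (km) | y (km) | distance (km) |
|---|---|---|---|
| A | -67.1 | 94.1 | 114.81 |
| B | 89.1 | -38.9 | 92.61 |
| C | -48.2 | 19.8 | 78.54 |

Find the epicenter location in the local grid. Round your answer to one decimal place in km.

x ≈ 29.4 km, y ≈ 31.9 km

Circle about each station: (x + 67.1)² + (y − 94.1)² = 114.81²; (x − 89.1)² + (y + 38.9)² = 92.61²; (x + 48.2)² + (y − 19.8)² = 78.54².
Subtracting the A equation from the B and C equations removes the quadratic terms:
312.4 x − 266.0 y = 699.52
37.8 x − 148.6 y = -3629.14
Solving the 2×2 system: x ≈ 29.4, y ≈ 31.9 km.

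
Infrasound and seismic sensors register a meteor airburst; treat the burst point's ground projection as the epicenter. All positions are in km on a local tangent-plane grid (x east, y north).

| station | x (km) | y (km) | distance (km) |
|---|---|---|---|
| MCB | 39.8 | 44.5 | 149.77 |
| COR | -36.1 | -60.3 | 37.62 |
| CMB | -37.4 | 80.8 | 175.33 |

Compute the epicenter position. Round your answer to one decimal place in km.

(-18.4, -93.5)

Circle about each station: (x − 39.8)² + (y − 44.5)² = 149.77²; (x + 36.1)² + (y + 60.3)² = 37.62²; (x + 37.4)² + (y − 80.8)² = 175.33².
Subtracting the MCB equation from the COR and CMB equations removes the quadratic terms:
-151.8 x − 209.6 y = 22390.80
-154.4 x + 72.6 y = -3946.45
Solving the 2×2 system: x ≈ -18.4, y ≈ -93.5 km.
Check against MCB (with the unrounded x, y): √((x − 39.8)²+(y − 44.5)²) = 149.77 ≈ 149.77 km. ✓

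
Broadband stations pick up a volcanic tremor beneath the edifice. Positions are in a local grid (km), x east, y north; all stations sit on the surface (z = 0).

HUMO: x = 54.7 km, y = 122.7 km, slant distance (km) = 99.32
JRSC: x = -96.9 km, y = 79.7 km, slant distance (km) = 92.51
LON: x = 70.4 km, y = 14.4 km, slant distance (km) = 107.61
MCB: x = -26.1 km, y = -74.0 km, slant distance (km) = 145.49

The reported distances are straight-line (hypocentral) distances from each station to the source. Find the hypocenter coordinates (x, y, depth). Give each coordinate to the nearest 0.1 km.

Each station gives a sphere (x−x_i)² + (y−y_i)² + z² = d_i² (stations at z=0).
Subtracting the HUMO sphere from JRSC and LON: z² cancels, leaving linear equations in x and y:
-303.2 x − 86.0 y = -999.32
31.4 x − 216.6 y = -14599.31
Solving: x ≈ -15.197, y ≈ 65.199 km (keep extra digits for the depth step; rounded: -15.2, 65.2).
Then from the HUMO sphere: z² = 99.32² − (x − 54.7)² − (y − 122.7)² with x = -15.197, y = 65.199, so z ≈ 40.896 ≈ 40.9 km.

(-15.2, 65.2, 40.9)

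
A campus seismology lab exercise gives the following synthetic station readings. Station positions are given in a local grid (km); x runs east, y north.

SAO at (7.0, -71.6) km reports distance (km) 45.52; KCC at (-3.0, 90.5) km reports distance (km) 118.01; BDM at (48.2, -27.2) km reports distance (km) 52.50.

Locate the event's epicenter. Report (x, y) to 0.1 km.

(-4.3, -27.5)

Circle about each station: (x − 7.0)² + (y + 71.6)² = 45.52²; (x + 3.0)² + (y − 90.5)² = 118.01²; (x − 48.2)² + (y + 27.2)² = 52.50².
Subtracting pairs of circle equations eliminates x²+y² and gives linear equations (the radical axes):
-20.0 x + 324.2 y = -8830.60
82.4 x + 88.8 y = -2796.66
Solving the 2×2 system: x ≈ -4.3, y ≈ -27.5 km.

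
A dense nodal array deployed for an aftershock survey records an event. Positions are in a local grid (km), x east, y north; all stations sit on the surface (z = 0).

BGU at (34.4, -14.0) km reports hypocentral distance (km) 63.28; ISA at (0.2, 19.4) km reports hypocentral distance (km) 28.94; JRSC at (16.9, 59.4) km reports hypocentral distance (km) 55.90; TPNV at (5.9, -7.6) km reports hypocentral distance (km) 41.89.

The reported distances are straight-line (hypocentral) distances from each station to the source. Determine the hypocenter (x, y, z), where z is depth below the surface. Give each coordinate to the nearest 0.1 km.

Each station gives a sphere (x−x_i)² + (y−y_i)² + z² = d_i² (stations at z=0).
Subtracting the BGU sphere from ISA and JRSC: z² cancels, leaving linear equations in x and y:
-68.4 x + 66.8 y = 2163.87
-35.0 x + 146.8 y = 3314.16
Solving: x ≈ -12.498, y ≈ 19.596 km (keep extra digits for the depth step; rounded: -12.5, 19.6).
Then from the BGU sphere: z² = 63.28² − (x − 34.4)² − (y + 14.0)² with x = -12.498, y = 19.596, so z ≈ 26.005 ≈ 26.0 km.
Check against TPNV (with the unrounded solution): distance 41.89 ≈ 41.89 km. ✓

x ≈ -12.5 km, y ≈ 19.6 km, depth ≈ 26.0 km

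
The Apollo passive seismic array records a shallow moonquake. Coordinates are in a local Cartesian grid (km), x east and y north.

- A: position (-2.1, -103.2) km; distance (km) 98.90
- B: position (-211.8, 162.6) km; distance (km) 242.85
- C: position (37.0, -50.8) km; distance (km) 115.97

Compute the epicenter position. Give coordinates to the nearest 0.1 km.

(-78.5, -40.4)

Circle about each station: (x + 2.1)² + (y + 103.2)² = 98.90²; (x + 211.8)² + (y − 162.6)² = 242.85²; (x − 37.0)² + (y + 50.8)² = 115.97².
Subtracting the A equation from the B and C equations removes the quadratic terms:
-419.4 x + 531.6 y = 11448.44
78.2 x + 104.8 y = -10372.84
Solving the 2×2 system: x ≈ -78.5, y ≈ -40.4 km.
Check against A (with the unrounded x, y): √((x + 2.1)²+(y + 103.2)²) = 98.90 ≈ 98.90 km. ✓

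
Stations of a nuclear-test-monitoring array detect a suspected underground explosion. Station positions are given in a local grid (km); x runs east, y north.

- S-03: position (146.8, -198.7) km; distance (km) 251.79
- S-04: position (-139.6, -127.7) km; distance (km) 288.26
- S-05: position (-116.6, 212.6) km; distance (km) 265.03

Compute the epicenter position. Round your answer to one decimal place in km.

(90.0, 46.6)

Circle about each station: (x − 146.8)² + (y + 198.7)² = 251.79²; (x + 139.6)² + (y + 127.7)² = 288.26²; (x + 116.6)² + (y − 212.6)² = 265.03².
Subtracting pairs of circle equations eliminates x²+y² and gives linear equations (the radical axes):
-572.8 x + 142.0 y = -44932.10
-526.8 x + 822.6 y = -9080.31
Solving the 2×2 system: x ≈ 90.0, y ≈ 46.6 km.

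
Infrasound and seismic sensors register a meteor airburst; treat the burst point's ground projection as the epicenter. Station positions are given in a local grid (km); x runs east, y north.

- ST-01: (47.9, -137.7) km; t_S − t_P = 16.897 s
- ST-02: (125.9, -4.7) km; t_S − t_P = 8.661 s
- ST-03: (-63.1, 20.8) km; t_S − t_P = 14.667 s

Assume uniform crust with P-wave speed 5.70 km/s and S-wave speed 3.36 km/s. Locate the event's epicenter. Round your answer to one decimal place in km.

x ≈ 55.2 km, y ≈ 0.4 km

Distance from S−P lag: d = Δt · v_P v_S / (v_P − v_S) = Δt · (5.70·3.36)/(5.70−3.36) ≈ 8.1846·Δt.
So d_ST-01 = 138.30, d_ST-02 = 70.89, d_ST-03 = 120.04 km.
Circle about each station: (x − 47.9)² + (y + 137.7)² = 138.30²; (x − 125.9)² + (y + 4.7)² = 70.89²; (x + 63.1)² + (y − 20.8)² = 120.04².
Subtracting the ST-01 equation from the ST-02 and ST-03 equations removes the quadratic terms:
156.0 x + 266.0 y = 8718.70
-222.0 x + 317.0 y = -12124.16
Solving the 2×2 system: x ≈ 55.2, y ≈ 0.4 km.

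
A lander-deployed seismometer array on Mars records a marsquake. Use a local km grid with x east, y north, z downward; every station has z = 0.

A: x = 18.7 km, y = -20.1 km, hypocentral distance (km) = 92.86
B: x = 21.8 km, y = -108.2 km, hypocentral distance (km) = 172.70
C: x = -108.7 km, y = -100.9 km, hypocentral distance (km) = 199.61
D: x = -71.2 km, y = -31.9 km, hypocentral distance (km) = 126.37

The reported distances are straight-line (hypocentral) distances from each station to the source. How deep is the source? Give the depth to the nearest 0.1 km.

Each station gives a sphere (x−x_i)² + (y−y_i)² + z² = d_i² (stations at z=0).
Subtracting the A sphere from B and C: z² cancels, leaving linear equations in x and y:
6.2 x − 176.2 y = -9773.53
-254.8 x − 161.6 y = -9978.37
Solving: x ≈ 3.895, y ≈ 55.605 km (keep extra digits for the depth step; rounded: 3.9, 55.6).
Then from the A sphere: z² = 92.86² − (x − 18.7)² − (y + 20.1)² with x = 3.895, y = 55.605, so z ≈ 51.697 ≈ 51.7 km.

z ≈ 51.7 km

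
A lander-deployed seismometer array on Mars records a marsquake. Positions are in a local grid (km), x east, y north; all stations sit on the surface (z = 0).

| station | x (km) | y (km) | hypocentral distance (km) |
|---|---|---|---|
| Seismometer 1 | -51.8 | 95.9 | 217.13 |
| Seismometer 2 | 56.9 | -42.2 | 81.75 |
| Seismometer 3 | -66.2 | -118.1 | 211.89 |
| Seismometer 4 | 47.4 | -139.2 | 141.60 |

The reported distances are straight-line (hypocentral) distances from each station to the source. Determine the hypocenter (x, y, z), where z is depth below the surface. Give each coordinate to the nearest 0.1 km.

x ≈ 118.6 km, y ≈ -28.3 km, depth ≈ 51.8 km

Each station gives a sphere (x−x_i)² + (y−y_i)² + z² = d_i² (stations at z=0).
Subtracting the Seismometer 1 sphere from Seismometer 2 and Seismometer 3: z² cancels, leaving linear equations in x and y:
217.4 x − 276.2 y = 33600.77
-28.8 x − 428.0 y = 8698.06
Solving: x ≈ 118.599, y ≈ -28.303 km (keep extra digits for the depth step; rounded: 118.6, -28.3).
Then from the Seismometer 1 sphere: z² = 217.13² − (x + 51.8)² − (y − 95.9)² with x = 118.599, y = -28.303, so z ≈ 51.800 ≈ 51.8 km.
Check against Seismometer 4 (with the unrounded solution): distance 141.60 ≈ 141.60 km. ✓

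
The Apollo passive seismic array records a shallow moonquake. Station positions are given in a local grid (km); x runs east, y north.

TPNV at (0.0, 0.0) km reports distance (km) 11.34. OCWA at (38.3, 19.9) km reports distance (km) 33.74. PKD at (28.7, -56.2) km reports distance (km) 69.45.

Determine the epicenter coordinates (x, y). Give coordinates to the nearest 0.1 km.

Circle about each station: x² + y² = 11.34²; (x − 38.3)² + (y − 19.9)² = 33.74²; (x − 28.7)² + (y + 56.2)² = 69.45².
Subtracting the TPNV equation from the OCWA and PKD equations removes the quadratic terms:
76.6 x + 39.8 y = 853.11
57.4 x − 112.4 y = -712.58
Solving the 2×2 system: x ≈ 6.2, y ≈ 9.5 km.

6.2 km east, 9.5 km north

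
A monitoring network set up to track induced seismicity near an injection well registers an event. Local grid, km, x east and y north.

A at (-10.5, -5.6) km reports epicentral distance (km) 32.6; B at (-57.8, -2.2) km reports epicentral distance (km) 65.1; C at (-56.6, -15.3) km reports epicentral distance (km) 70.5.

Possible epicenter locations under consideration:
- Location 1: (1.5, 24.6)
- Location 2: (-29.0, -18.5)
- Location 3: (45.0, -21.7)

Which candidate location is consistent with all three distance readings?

For each candidate, compare |candidate − station| to the reported distance:
Location 1: residuals A 0.1, B 0.0, C 0.0 → max 0.1 km
Location 2: residuals A 10.0, B 32.0, C 42.7 → max 42.7 km
Location 3: residuals A 25.2, B 39.5, C 31.3 → max 39.5 km
Only Location 1 has all residuals ≈ 0.

Location 1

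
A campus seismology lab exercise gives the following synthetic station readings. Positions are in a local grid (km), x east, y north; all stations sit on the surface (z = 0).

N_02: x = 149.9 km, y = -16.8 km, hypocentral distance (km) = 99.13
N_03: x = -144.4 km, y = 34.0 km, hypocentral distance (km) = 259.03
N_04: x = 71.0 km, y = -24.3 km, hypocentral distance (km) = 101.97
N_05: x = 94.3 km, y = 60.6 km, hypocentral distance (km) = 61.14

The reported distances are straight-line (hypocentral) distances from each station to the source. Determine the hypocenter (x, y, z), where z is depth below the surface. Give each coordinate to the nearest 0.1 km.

x ≈ 107.3 km, y ≈ 50.6 km, depth ≈ 58.9 km

Each station gives a sphere (x−x_i)² + (y−y_i)² + z² = d_i² (stations at z=0).
Subtracting the N_02 sphere from N_03 and N_04: z² cancels, leaving linear equations in x and y:
-588.6 x + 101.6 y = -58014.67
-157.8 x − 15.0 y = -17691.88
Solving: x ≈ 107.303, y ≈ 50.630 km (keep extra digits for the depth step; rounded: 107.3, 50.6).
Then from the N_02 sphere: z² = 99.13² − (x − 149.9)² − (y + 16.8)² with x = 107.303, y = 50.630, so z ≈ 58.868 ≈ 58.9 km.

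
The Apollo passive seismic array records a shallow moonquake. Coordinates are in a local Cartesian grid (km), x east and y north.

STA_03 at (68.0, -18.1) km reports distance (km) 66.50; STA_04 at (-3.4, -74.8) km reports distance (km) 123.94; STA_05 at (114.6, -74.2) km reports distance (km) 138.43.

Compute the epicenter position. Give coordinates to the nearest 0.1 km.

(38.9, 41.7)

Circle about each station: (x − 68.0)² + (y + 18.1)² = 66.50²; (x + 3.4)² + (y + 74.8)² = 123.94²; (x − 114.6)² + (y + 74.2)² = 138.43².
Subtracting pairs of circle equations eliminates x²+y² and gives linear equations (the radical axes):
-142.8 x − 113.4 y = -10283.88
93.2 x − 112.2 y = -1053.42
Solving the 2×2 system: x ≈ 38.9, y ≈ 41.7 km.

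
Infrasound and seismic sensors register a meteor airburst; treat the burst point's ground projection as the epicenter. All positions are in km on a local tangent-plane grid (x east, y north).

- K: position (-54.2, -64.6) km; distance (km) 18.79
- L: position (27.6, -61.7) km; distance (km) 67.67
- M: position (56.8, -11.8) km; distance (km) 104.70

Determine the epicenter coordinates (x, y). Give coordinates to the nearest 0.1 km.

Circle about each station: (x + 54.2)² + (y + 64.6)² = 18.79²; (x − 27.6)² + (y + 61.7)² = 67.67²; (x − 56.8)² + (y + 11.8)² = 104.70².
Subtracting the K equation from the L and M equations removes the quadratic terms:
163.6 x + 5.8 y = -6768.31
222.0 x + 105.6 y = -14354.35
Solving the 2×2 system: x ≈ -39.5, y ≈ -52.9 km.
Check against K (with the unrounded x, y): √((x + 54.2)²+(y + 64.6)²) = 18.79 ≈ 18.79 km. ✓

(-39.5, -52.9)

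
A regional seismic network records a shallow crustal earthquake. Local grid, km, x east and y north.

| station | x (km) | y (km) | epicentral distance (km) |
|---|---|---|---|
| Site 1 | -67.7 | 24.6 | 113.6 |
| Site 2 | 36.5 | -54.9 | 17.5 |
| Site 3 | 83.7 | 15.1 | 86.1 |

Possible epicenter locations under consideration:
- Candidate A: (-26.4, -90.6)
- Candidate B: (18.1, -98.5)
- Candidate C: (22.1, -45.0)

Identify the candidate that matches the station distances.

For each candidate, compare |candidate − station| to the reported distance:
Candidate A: residuals Site 1 8.8, Site 2 54.8, Site 3 66.5 → max 66.5 km
Candidate B: residuals Site 1 36.5, Site 2 29.8, Site 3 45.1 → max 45.1 km
Candidate C: residuals Site 1 0.0, Site 2 0.0, Site 3 0.0 → max 0.0 km
Only Candidate C has all residuals ≈ 0.

Candidate C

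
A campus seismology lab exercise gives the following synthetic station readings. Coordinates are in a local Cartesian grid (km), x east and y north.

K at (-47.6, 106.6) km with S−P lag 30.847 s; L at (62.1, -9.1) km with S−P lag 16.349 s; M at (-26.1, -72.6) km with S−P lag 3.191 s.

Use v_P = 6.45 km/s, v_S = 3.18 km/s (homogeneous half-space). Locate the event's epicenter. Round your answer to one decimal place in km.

Distance from S−P lag: d = Δt · v_P v_S / (v_P − v_S) = Δt · (6.45·3.18)/(6.45−3.18) ≈ 6.2725·Δt.
So d_K = 193.49, d_L = 102.55, d_M = 20.02 km.
Circle about each station: (x + 47.6)² + (y − 106.6)² = 193.49²; (x − 62.1)² + (y + 9.1)² = 102.55²; (x + 26.1)² + (y + 72.6)² = 20.02².
Subtracting pairs of circle equations eliminates x²+y² and gives linear equations (the radical axes):
219.4 x − 231.4 y = 17231.78
43.0 x − 358.4 y = 29360.23
Solving the 2×2 system: x ≈ -9.0, y ≈ -83.0 km.
Check against K (with the unrounded x, y): √((x + 47.6)²+(y − 106.6)²) = 193.49 ≈ 193.49 km. ✓

-9.0 km east, -83.0 km north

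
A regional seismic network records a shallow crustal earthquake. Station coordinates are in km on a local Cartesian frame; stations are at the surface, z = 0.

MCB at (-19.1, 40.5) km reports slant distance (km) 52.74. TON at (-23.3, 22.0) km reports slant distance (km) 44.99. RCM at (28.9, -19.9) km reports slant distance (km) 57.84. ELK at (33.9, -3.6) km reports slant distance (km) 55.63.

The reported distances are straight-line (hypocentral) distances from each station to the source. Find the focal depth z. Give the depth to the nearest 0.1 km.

depth ≈ 38.3 km

Each station gives a sphere (x−x_i)² + (y−y_i)² + z² = d_i² (stations at z=0).
Subtracting the MCB sphere from TON and RCM: z² cancels, leaving linear equations in x and y:
-8.4 x − 37.0 y = -220.76
96.0 x − 120.8 y = -1337.80
Solving: x ≈ -4.999, y ≈ 7.102 km (keep extra digits for the depth step; rounded: -5.0, 7.1).
Then from the MCB sphere: z² = 52.74² − (x + 19.1)² − (y − 40.5)² with x = -4.999, y = 7.102, so z ≈ 38.305 ≈ 38.3 km.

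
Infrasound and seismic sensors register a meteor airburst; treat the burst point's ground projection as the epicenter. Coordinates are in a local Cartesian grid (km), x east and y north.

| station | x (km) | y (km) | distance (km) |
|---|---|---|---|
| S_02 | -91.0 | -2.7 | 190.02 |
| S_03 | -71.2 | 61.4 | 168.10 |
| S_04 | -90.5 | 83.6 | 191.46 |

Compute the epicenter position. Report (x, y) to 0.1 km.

Circle about each station: (x + 91.0)² + (y + 2.7)² = 190.02²; (x + 71.2)² + (y − 61.4)² = 168.10²; (x + 90.5)² + (y − 83.6)² = 191.46².
Subtracting the S_02 equation from the S_03 and S_04 equations removes the quadratic terms:
39.6 x + 128.2 y = 8401.10
1.0 x + 172.6 y = 6341.59
Solving the 2×2 system: x ≈ 95.0, y ≈ 36.2 km.

x ≈ 95.0 km, y ≈ 36.2 km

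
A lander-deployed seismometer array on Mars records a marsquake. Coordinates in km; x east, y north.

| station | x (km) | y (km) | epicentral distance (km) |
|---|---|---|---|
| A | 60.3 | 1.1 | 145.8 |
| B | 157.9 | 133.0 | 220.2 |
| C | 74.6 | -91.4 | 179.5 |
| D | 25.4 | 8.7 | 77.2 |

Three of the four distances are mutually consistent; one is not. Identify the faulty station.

A

Solve using three stations at a time. Using B, C, D (subtract circle equations pairwise → linear system) gives (x, y) ≈ (-43.5, 43.9).
Distances from that point to each station vs reported:
  A: calculated 112.3 vs reported 145.8 → residual 33.5 km
  B: calculated 220.3 vs reported 220.2 → residual 0.1 km
  C: calculated 179.6 vs reported 179.5 → residual 0.1 km
  D: calculated 77.4 vs reported 77.2 → residual 0.2 km
B, C, D are mutually consistent (residuals ≈ 0); A is off by 33.5 km.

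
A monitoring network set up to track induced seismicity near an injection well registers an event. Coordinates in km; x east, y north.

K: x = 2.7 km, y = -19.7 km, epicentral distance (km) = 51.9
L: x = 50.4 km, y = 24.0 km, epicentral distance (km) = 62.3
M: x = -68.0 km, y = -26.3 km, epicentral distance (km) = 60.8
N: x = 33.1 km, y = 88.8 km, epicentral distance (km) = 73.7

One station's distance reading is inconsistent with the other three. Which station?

M

Solve using three stations at a time. Using K, L, N (subtract circle equations pairwise → linear system) gives (x, y) ≈ (-11.6, 30.2).
Distances from that point to each station vs reported:
  K: calculated 51.9 vs reported 51.9 → residual 0.0 km
  L: calculated 62.3 vs reported 62.3 → residual 0.0 km
  M: calculated 79.8 vs reported 60.8 → residual 19.0 km
  N: calculated 73.7 vs reported 73.7 → residual 0.0 km
K, L, N are mutually consistent (residuals ≈ 0); M is off by 19.0 km.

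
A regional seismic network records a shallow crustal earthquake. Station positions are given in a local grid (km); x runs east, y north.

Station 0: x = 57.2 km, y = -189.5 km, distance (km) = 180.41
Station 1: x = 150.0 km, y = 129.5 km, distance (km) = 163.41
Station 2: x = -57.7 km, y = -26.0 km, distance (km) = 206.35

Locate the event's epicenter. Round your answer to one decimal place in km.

Circle about each station: (x − 57.2)² + (y + 189.5)² = 180.41²; (x − 150.0)² + (y − 129.5)² = 163.41²; (x + 57.7)² + (y + 26.0)² = 206.35².
Subtracting the Station 0 equation from the Station 1 and Station 2 equations removes the quadratic terms:
185.6 x + 638.0 y = 5933.10
-229.8 x + 327.0 y = -45209.35
Solving the 2×2 system: x ≈ 148.5, y ≈ -33.9 km.

148.5 km east, -33.9 km north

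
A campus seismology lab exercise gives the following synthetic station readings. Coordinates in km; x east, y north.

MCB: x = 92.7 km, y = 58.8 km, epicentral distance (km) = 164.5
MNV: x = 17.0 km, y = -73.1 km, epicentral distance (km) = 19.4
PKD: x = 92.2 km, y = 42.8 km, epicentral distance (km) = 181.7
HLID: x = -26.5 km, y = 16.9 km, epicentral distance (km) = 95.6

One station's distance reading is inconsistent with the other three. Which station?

PKD

Solve using three stations at a time. Using MCB, MNV, HLID (subtract circle equations pairwise → linear system) gives (x, y) ≈ (-2.2, -75.6).
Distances from that point to each station vs reported:
  MCB: calculated 164.5 vs reported 164.5 → residual 0.0 km
  MNV: calculated 19.4 vs reported 19.4 → residual 0.0 km
  PKD: calculated 151.4 vs reported 181.7 → residual 30.3 km
  HLID: calculated 95.6 vs reported 95.6 → residual 0.0 km
MCB, MNV, HLID are mutually consistent (residuals ≈ 0); PKD is off by 30.3 km.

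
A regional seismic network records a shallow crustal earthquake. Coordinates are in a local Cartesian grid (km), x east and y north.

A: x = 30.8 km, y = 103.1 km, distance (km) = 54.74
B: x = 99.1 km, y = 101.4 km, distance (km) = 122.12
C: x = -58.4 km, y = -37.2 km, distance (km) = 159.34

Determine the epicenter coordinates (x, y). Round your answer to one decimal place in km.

Circle about each station: (x − 30.8)² + (y − 103.1)² = 54.74²; (x − 99.1)² + (y − 101.4)² = 122.12²; (x + 58.4)² + (y + 37.2)² = 159.34².
Subtracting the A equation from the B and C equations removes the quadratic terms:
136.6 x − 3.4 y = -3392.31
-178.4 x − 280.6 y = -29176.62
Solving the 2×2 system: x ≈ -21.9, y ≈ 117.9 km.

x ≈ -21.9 km, y ≈ 117.9 km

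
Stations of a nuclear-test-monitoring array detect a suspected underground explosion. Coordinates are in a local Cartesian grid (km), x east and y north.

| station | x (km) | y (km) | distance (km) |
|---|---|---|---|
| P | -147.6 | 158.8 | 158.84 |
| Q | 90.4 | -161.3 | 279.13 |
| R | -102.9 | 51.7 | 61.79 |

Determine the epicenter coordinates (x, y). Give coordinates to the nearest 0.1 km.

(-137.2, 0.3)

Circle about each station: (x + 147.6)² + (y − 158.8)² = 158.84²; (x − 90.4)² + (y + 161.3)² = 279.13²; (x + 102.9)² + (y − 51.7)² = 61.79².
Subtracting pairs of circle equations eliminates x²+y² and gives linear equations (the radical axes):
476.0 x − 640.2 y = -65496.76
89.4 x − 214.2 y = -12329.76
Solving the 2×2 system: x ≈ -137.2, y ≈ 0.3 km.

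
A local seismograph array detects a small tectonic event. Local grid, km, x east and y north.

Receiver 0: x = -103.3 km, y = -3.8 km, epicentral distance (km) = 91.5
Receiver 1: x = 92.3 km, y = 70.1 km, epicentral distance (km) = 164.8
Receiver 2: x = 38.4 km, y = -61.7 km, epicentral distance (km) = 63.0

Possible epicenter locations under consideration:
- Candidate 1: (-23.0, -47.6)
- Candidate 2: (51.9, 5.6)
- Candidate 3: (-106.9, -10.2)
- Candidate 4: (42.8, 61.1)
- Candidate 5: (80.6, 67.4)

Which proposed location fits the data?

Candidate 1

For each candidate, compare |candidate − station| to the reported distance:
Candidate 1: residuals Receiver 0 0.0, Receiver 1 0.0, Receiver 2 0.0 → max 0.0 km
Candidate 2: residuals Receiver 0 64.0, Receiver 1 88.7, Receiver 2 5.6 → max 88.7 km
Candidate 3: residuals Receiver 0 84.2, Receiver 1 50.0, Receiver 2 91.2 → max 91.2 km
Candidate 4: residuals Receiver 0 68.4, Receiver 1 114.5, Receiver 2 59.9 → max 114.5 km
Candidate 5: residuals Receiver 0 105.7, Receiver 1 152.8, Receiver 2 72.8 → max 152.8 km
Only Candidate 1 has all residuals ≈ 0.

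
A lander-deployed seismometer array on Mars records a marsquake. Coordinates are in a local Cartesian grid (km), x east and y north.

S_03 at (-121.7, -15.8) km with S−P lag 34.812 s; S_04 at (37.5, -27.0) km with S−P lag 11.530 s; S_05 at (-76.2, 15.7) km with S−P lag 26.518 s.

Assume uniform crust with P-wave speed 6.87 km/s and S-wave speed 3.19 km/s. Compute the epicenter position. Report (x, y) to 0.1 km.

(81.4, 25.8)

Distance from S−P lag: d = Δt · v_P v_S / (v_P − v_S) = Δt · (6.87·3.19)/(6.87−3.19) ≈ 5.9552·Δt.
So d_S_03 = 207.31, d_S_04 = 68.66, d_S_05 = 157.92 km.
Circle about each station: (x + 121.7)² + (y + 15.8)² = 207.31²; (x − 37.5)² + (y + 27.0)² = 68.66²; (x + 76.2)² + (y − 15.7)² = 157.92².
Subtracting pairs of circle equations eliminates x²+y² and gives linear equations (the radical axes):
318.4 x − 22.4 y = 25337.96
91.0 x + 63.0 y = 9031.11
Solving the 2×2 system: x ≈ 81.4, y ≈ 25.8 km.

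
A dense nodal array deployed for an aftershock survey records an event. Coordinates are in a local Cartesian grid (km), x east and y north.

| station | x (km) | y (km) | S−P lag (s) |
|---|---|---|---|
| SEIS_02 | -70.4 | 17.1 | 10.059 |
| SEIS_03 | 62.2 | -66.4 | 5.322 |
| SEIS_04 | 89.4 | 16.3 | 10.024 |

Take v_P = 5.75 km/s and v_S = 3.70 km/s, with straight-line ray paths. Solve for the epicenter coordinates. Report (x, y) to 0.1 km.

Distance from S−P lag: d = Δt · v_P v_S / (v_P − v_S) = Δt · (5.75·3.70)/(5.75−3.70) ≈ 10.3780·Δt.
So d_SEIS_02 = 104.39, d_SEIS_03 = 55.23, d_SEIS_04 = 104.03 km.
Circle about each station: (x + 70.4)² + (y − 17.1)² = 104.39²; (x − 62.2)² + (y + 66.4)² = 55.23²; (x − 89.4)² + (y − 16.3)² = 104.03².
Subtracting pairs of circle equations eliminates x²+y² and gives linear equations (the radical axes):
265.2 x − 167.0 y = 10876.15
319.6 x − 1.6 y = 3084.51
Solving the 2×2 system: x ≈ 9.4, y ≈ -50.2 km.

(9.4, -50.2)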